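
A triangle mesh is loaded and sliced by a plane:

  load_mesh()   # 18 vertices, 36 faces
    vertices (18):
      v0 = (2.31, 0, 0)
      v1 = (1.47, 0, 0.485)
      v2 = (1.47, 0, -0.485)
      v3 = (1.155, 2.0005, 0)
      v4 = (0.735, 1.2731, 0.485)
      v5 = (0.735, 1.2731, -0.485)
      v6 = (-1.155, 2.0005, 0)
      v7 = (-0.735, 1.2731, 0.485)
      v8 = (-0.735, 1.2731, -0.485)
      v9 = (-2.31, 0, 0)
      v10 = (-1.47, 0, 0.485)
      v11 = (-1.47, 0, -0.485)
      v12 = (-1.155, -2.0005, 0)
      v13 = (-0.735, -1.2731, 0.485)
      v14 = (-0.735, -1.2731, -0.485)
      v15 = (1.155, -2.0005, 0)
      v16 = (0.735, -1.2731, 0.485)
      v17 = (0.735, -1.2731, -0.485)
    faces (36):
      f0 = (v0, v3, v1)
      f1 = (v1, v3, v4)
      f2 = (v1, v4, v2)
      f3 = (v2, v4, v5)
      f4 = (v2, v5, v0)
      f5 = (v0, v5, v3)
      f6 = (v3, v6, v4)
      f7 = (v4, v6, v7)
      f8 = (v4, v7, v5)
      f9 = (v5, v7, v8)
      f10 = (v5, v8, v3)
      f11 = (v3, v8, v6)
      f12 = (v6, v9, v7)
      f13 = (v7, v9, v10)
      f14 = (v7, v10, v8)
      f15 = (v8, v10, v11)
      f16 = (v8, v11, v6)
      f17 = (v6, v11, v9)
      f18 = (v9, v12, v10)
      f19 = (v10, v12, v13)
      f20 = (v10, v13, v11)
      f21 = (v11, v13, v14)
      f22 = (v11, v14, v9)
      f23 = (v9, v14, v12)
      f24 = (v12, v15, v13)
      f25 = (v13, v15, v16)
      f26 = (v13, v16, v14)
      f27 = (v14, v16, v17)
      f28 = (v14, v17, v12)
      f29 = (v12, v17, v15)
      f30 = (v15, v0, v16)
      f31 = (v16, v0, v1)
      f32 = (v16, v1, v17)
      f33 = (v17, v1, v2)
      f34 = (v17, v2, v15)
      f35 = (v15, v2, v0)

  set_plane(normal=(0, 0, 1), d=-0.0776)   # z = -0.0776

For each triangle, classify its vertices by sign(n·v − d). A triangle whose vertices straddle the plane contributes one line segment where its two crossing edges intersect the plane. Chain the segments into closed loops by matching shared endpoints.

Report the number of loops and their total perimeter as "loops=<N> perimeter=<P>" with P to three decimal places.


loops=2 perimeter=21.874

Straddling triangles (24 of 36):
  (v1,v4,v2) [++-] → (1.1613, 0.534702, -0.0776)–(1.47, 0, -0.0776)  len=0.6174
  (v2,v4,v5) [-+-] → (1.1613, 0.534702, -0.0776)–(0.735, 1.2731, -0.0776)  len=0.8526
  (v2,v5,v0) [--+] → (2.058, 0.203696, -0.0776)–(2.1756, 0, -0.0776)  len=0.2352
  (v0,v5,v3) [+-+] → (2.058, 0.203696, -0.0776)–(1.0878, 1.88412, -0.0776)  len=1.9404
  (v4,v7,v5) [++-] → (0.1176, 1.2731, -0.0776)–(0.735, 1.2731, -0.0776)  len=0.6174
  (v5,v7,v8) [-+-] → (0.1176, 1.2731, -0.0776)–(-0.735, 1.2731, -0.0776)  len=0.8526
  (v5,v8,v3) [--+] → (0.8526, 1.88412, -0.0776)–(1.0878, 1.88412, -0.0776)  len=0.2352
  (v3,v8,v6) [+-+] → (0.8526, 1.88412, -0.0776)–(-1.0878, 1.88412, -0.0776)  len=1.9404
  (v7,v10,v8) [++-] → (-1.0437, 0.738398, -0.0776)–(-0.735, 1.2731, -0.0776)  len=0.6174
  (v8,v10,v11) [-+-] → (-1.0437, 0.738398, -0.0776)–(-1.47, 0, -0.0776)  len=0.8526
  (v8,v11,v6) [--+] → (-1.2054, 1.68042, -0.0776)–(-1.0878, 1.88412, -0.0776)  len=0.2352
  (v6,v11,v9) [+-+] → (-1.2054, 1.68042, -0.0776)–(-2.1756, 0, -0.0776)  len=1.9404
  (v10,v13,v11) [++-] → (-1.1613, -0.534702, -0.0776)–(-1.47, 0, -0.0776)  len=0.6174
  (v11,v13,v14) [-+-] → (-1.1613, -0.534702, -0.0776)–(-0.735, -1.2731, -0.0776)  len=0.8526
  (v11,v14,v9) [--+] → (-2.058, -0.203696, -0.0776)–(-2.1756, 0, -0.0776)  len=0.2352
  (v9,v14,v12) [+-+] → (-2.058, -0.203696, -0.0776)–(-1.0878, -1.88412, -0.0776)  len=1.9404
  (v13,v16,v14) [++-] → (-0.1176, -1.2731, -0.0776)–(-0.735, -1.2731, -0.0776)  len=0.6174
  (v14,v16,v17) [-+-] → (-0.1176, -1.2731, -0.0776)–(0.735, -1.2731, -0.0776)  len=0.8526
  (v14,v17,v12) [--+] → (-0.8526, -1.88412, -0.0776)–(-1.0878, -1.88412, -0.0776)  len=0.2352
  (v12,v17,v15) [+-+] → (-0.8526, -1.88412, -0.0776)–(1.0878, -1.88412, -0.0776)  len=1.9404
  (v16,v1,v17) [++-] → (1.0437, -0.738398, -0.0776)–(0.735, -1.2731, -0.0776)  len=0.6174
  (v17,v1,v2) [-+-] → (1.0437, -0.738398, -0.0776)–(1.47, 0, -0.0776)  len=0.8526
  (v17,v2,v15) [--+] → (1.2054, -1.68042, -0.0776)–(1.0878, -1.88412, -0.0776)  len=0.2352
  (v15,v2,v0) [+-+] → (1.2054, -1.68042, -0.0776)–(2.1756, 0, -0.0776)  len=1.9404

Chained into 2 loop(s):
  loop 1: 12 segments, perimeter = 8.8201
  loop 2: 12 segments, perimeter = 13.0536
Total perimeter = 21.874


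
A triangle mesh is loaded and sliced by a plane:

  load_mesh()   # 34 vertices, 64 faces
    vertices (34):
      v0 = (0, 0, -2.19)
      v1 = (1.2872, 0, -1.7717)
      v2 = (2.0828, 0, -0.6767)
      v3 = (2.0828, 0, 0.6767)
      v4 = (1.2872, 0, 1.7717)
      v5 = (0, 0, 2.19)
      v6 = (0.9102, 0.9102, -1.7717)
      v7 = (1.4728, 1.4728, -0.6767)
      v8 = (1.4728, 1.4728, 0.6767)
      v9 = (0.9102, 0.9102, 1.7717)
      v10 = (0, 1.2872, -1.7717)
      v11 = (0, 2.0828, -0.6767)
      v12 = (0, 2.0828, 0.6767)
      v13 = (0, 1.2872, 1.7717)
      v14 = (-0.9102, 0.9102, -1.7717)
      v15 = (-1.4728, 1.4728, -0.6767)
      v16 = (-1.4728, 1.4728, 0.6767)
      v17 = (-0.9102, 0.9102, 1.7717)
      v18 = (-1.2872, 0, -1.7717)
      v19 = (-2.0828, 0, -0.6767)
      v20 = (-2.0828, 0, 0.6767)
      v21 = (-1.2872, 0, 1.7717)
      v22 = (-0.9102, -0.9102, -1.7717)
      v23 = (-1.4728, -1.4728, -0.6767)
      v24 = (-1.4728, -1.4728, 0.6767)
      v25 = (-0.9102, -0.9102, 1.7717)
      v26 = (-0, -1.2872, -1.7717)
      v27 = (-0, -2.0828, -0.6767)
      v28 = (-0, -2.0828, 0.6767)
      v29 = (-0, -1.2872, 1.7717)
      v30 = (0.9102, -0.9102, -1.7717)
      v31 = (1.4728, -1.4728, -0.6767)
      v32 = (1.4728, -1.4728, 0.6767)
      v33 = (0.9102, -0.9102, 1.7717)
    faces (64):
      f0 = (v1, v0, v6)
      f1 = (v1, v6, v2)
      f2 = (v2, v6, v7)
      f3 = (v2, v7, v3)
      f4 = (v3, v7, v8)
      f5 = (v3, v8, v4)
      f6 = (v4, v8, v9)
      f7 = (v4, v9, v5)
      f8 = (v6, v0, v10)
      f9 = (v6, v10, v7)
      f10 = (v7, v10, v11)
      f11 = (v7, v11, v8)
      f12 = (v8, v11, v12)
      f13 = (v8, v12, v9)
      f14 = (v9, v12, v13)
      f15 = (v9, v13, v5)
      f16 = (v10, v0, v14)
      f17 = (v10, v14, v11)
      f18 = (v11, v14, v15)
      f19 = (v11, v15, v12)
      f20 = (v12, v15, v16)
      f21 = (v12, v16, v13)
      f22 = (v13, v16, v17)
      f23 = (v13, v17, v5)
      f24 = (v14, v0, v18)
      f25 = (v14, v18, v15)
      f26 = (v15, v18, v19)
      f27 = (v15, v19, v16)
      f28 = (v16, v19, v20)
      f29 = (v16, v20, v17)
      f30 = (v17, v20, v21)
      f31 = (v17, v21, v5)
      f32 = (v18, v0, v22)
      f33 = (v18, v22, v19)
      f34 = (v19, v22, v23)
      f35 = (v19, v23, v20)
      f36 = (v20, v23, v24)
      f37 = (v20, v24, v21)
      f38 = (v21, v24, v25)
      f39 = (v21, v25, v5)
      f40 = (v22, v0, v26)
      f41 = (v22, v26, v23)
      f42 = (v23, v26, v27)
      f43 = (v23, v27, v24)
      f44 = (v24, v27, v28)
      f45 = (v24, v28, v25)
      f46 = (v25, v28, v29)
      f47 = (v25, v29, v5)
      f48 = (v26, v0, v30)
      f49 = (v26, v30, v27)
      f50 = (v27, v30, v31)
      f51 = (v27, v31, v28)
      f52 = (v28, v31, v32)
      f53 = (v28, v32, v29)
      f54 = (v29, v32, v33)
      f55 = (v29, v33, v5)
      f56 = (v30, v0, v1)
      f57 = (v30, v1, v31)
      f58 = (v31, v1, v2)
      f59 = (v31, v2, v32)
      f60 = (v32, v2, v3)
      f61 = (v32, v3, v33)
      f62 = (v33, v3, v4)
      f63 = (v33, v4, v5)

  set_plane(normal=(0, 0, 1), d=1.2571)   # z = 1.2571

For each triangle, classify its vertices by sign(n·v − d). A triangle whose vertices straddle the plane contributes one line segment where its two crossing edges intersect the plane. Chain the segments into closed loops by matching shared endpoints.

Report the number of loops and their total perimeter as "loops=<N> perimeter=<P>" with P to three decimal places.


loops=1 perimeter=10.171

Straddling triangles (16 of 64):
  (v3,v8,v4) [--+] → (1.37442, 0.692149, 1.2571)–(1.6611, 0, 1.2571)  len=0.7492
  (v4,v8,v9) [+-+] → (1.37442, 0.692149, 1.2571)–(1.1746, 1.1746, 1.2571)  len=0.5222
  (v8,v12,v9) [--+] → (0.482448, 1.46127, 1.2571)–(1.1746, 1.1746, 1.2571)  len=0.7492
  (v9,v12,v13) [+-+] → (0.482448, 1.46127, 1.2571)–(0, 1.6611, 1.2571)  len=0.5222
  (v12,v16,v13) [--+] → (-0.692149, 1.37442, 1.2571)–(0, 1.6611, 1.2571)  len=0.7492
  (v13,v16,v17) [+-+] → (-0.692149, 1.37442, 1.2571)–(-1.1746, 1.1746, 1.2571)  len=0.5222
  (v16,v20,v17) [--+] → (-1.46127, 0.482448, 1.2571)–(-1.1746, 1.1746, 1.2571)  len=0.7492
  (v17,v20,v21) [+-+] → (-1.46127, 0.482448, 1.2571)–(-1.6611, 0, 1.2571)  len=0.5222
  (v20,v24,v21) [--+] → (-1.37442, -0.692149, 1.2571)–(-1.6611, 0, 1.2571)  len=0.7492
  (v21,v24,v25) [+-+] → (-1.37442, -0.692149, 1.2571)–(-1.1746, -1.1746, 1.2571)  len=0.5222
  (v24,v28,v25) [--+] → (-0.482448, -1.46127, 1.2571)–(-1.1746, -1.1746, 1.2571)  len=0.7492
  (v25,v28,v29) [+-+] → (-0.482448, -1.46127, 1.2571)–(0, -1.6611, 1.2571)  len=0.5222
  (v28,v32,v29) [--+] → (0.692149, -1.37442, 1.2571)–(0, -1.6611, 1.2571)  len=0.7492
  (v29,v32,v33) [+-+] → (0.692149, -1.37442, 1.2571)–(1.1746, -1.1746, 1.2571)  len=0.5222
  (v32,v3,v33) [--+] → (1.46127, -0.482448, 1.2571)–(1.1746, -1.1746, 1.2571)  len=0.7492
  (v33,v3,v4) [+-+] → (1.46127, -0.482448, 1.2571)–(1.6611, 0, 1.2571)  len=0.5222

Chained into 1 loop(s):
  loop 1: 16 segments, perimeter = 10.1709
Total perimeter = 10.171


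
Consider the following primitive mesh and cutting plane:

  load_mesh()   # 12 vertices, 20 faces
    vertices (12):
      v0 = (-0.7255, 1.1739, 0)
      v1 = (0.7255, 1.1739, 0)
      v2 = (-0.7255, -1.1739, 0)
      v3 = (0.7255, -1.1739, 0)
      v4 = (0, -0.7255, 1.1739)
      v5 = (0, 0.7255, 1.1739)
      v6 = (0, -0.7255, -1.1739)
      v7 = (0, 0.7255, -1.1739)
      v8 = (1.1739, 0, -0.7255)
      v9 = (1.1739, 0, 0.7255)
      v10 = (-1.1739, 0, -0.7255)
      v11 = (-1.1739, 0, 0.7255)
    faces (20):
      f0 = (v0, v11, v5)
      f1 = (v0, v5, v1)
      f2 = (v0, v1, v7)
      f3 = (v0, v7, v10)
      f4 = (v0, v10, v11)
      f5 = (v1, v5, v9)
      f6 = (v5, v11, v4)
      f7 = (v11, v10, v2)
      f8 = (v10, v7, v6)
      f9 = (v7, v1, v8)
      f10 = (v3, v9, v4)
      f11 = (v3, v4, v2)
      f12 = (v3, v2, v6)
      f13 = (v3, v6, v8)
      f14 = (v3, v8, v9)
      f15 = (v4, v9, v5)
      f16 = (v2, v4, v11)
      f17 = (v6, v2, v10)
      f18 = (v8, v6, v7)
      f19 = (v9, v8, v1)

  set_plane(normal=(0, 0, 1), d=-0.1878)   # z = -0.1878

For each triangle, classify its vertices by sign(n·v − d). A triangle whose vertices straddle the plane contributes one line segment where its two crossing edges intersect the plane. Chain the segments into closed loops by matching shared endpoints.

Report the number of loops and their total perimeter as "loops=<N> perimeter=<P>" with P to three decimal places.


loops=1 perimeter=7.476

Straddling triangles (10 of 20):
  (v0,v1,v7) [++-] → (0.609435, 1.10217, -0.1878)–(-0.609435, 1.10217, -0.1878)  len=1.2189
  (v0,v7,v10) [+--] → (-0.609435, 1.10217, -0.1878)–(-0.841571, 0.870029, -0.1878)  len=0.3283
  (v0,v10,v11) [+-+] → (-0.841571, 0.870029, -0.1878)–(-1.1739, 0, -0.1878)  len=0.9313
  (v11,v10,v2) [+-+] → (-1.1739, 0, -0.1878)–(-0.841571, -0.870029, -0.1878)  len=0.9313
  (v7,v1,v8) [-+-] → (0.609435, 1.10217, -0.1878)–(0.841571, 0.870029, -0.1878)  len=0.3283
  (v3,v2,v6) [++-] → (-0.609435, -1.10217, -0.1878)–(0.609435, -1.10217, -0.1878)  len=1.2189
  (v3,v6,v8) [+--] → (0.609435, -1.10217, -0.1878)–(0.841571, -0.870029, -0.1878)  len=0.3283
  (v3,v8,v9) [+-+] → (0.841571, -0.870029, -0.1878)–(1.1739, 0, -0.1878)  len=0.9313
  (v6,v2,v10) [-+-] → (-0.609435, -1.10217, -0.1878)–(-0.841571, -0.870029, -0.1878)  len=0.3283
  (v9,v8,v1) [+-+] → (1.1739, 0, -0.1878)–(0.841571, 0.870029, -0.1878)  len=0.9313

Chained into 1 loop(s):
  loop 1: 10 segments, perimeter = 7.4763
Total perimeter = 7.476


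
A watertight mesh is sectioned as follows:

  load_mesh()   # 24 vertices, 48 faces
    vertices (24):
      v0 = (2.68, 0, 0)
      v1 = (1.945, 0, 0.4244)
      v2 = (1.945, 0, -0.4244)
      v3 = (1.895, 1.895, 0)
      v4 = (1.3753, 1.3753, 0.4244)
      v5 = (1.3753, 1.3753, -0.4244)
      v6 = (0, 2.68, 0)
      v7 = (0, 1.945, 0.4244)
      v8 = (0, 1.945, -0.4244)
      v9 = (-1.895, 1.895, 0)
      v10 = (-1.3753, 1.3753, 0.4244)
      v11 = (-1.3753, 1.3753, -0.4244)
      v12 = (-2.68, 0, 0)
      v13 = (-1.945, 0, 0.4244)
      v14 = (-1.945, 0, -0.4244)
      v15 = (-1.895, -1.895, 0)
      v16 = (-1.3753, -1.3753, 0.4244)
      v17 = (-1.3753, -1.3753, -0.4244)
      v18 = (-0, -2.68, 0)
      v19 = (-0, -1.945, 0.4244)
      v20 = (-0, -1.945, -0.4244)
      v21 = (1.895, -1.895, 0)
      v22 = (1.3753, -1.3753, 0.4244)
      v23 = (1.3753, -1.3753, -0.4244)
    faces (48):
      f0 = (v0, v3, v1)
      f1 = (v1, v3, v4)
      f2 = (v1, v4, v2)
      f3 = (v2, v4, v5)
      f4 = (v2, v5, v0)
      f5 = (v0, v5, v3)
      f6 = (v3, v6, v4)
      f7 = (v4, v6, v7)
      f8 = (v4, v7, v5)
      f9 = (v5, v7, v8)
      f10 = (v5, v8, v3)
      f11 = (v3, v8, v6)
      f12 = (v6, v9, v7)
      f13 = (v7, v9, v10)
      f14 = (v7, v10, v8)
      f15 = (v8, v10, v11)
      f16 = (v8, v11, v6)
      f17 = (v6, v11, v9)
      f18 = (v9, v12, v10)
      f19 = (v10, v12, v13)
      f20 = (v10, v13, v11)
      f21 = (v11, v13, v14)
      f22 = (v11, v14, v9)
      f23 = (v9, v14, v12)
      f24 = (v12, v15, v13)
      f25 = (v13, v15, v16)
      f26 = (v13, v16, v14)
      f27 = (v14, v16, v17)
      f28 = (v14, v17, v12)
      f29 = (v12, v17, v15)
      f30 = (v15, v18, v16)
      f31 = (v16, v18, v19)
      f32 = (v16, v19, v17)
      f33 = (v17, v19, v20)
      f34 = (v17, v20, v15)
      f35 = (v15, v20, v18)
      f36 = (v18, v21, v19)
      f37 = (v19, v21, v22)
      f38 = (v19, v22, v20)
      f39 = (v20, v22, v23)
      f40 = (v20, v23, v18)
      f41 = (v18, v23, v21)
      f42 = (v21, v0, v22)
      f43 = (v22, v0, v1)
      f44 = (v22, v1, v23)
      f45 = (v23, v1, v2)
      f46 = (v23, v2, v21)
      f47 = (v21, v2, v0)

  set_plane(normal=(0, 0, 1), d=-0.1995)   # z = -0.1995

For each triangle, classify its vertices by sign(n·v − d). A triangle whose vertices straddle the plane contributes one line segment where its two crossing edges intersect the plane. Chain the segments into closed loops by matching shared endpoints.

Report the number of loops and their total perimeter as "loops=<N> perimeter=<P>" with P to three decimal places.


loops=2 perimeter=26.203

Straddling triangles (32 of 48):
  (v1,v4,v2) [++-] → (1.79405, 0.364403, -0.1995)–(1.945, 0, -0.1995)  len=0.3944
  (v2,v4,v5) [-+-] → (1.79405, 0.364403, -0.1995)–(1.3753, 1.3753, -0.1995)  len=1.0942
  (v2,v5,v0) [--+] → (2.06669, 0.646495, -0.1995)–(2.33449, 0, -0.1995)  len=0.6998
  (v0,v5,v3) [+-+] → (2.06669, 0.646495, -0.1995)–(1.6507, 1.6507, -0.1995)  len=1.0870
  (v4,v7,v5) [++-] → (1.0109, 1.52625, -0.1995)–(1.3753, 1.3753, -0.1995)  len=0.3944
  (v5,v7,v8) [-+-] → (1.0109, 1.52625, -0.1995)–(0, 1.945, -0.1995)  len=1.0942
  (v5,v8,v3) [--+] → (1.00421, 1.9185, -0.1995)–(1.6507, 1.6507, -0.1995)  len=0.6998
  (v3,v8,v6) [+-+] → (1.00421, 1.9185, -0.1995)–(0, 2.33449, -0.1995)  len=1.0870
  (v7,v10,v8) [++-] → (-0.364403, 1.79405, -0.1995)–(0, 1.945, -0.1995)  len=0.3944
  (v8,v10,v11) [-+-] → (-0.364403, 1.79405, -0.1995)–(-1.3753, 1.3753, -0.1995)  len=1.0942
  (v8,v11,v6) [--+] → (-0.646495, 2.06669, -0.1995)–(0, 2.33449, -0.1995)  len=0.6998
  (v6,v11,v9) [+-+] → (-0.646495, 2.06669, -0.1995)–(-1.6507, 1.6507, -0.1995)  len=1.0870
  (v10,v13,v11) [++-] → (-1.52625, 1.0109, -0.1995)–(-1.3753, 1.3753, -0.1995)  len=0.3944
  (v11,v13,v14) [-+-] → (-1.52625, 1.0109, -0.1995)–(-1.945, 0, -0.1995)  len=1.0942
  (v11,v14,v9) [--+] → (-1.9185, 1.00421, -0.1995)–(-1.6507, 1.6507, -0.1995)  len=0.6998
  (v9,v14,v12) [+-+] → (-1.9185, 1.00421, -0.1995)–(-2.33449, 0, -0.1995)  len=1.0870
  (v13,v16,v14) [++-] → (-1.79405, -0.364403, -0.1995)–(-1.945, 0, -0.1995)  len=0.3944
  (v14,v16,v17) [-+-] → (-1.79405, -0.364403, -0.1995)–(-1.3753, -1.3753, -0.1995)  len=1.0942
  (v14,v17,v12) [--+] → (-2.06669, -0.646495, -0.1995)–(-2.33449, 0, -0.1995)  len=0.6998
  (v12,v17,v15) [+-+] → (-2.06669, -0.646495, -0.1995)–(-1.6507, -1.6507, -0.1995)  len=1.0870
  (v16,v19,v17) [++-] → (-1.0109, -1.52625, -0.1995)–(-1.3753, -1.3753, -0.1995)  len=0.3944
  (v17,v19,v20) [-+-] → (-1.0109, -1.52625, -0.1995)–(0, -1.945, -0.1995)  len=1.0942
  (v17,v20,v15) [--+] → (-1.00421, -1.9185, -0.1995)–(-1.6507, -1.6507, -0.1995)  len=0.6998
  (v15,v20,v18) [+-+] → (-1.00421, -1.9185, -0.1995)–(0, -2.33449, -0.1995)  len=1.0870
  (v19,v22,v20) [++-] → (0.364403, -1.79405, -0.1995)–(0, -1.945, -0.1995)  len=0.3944
  (v20,v22,v23) [-+-] → (0.364403, -1.79405, -0.1995)–(1.3753, -1.3753, -0.1995)  len=1.0942
  (v20,v23,v18) [--+] → (0.646495, -2.06669, -0.1995)–(0, -2.33449, -0.1995)  len=0.6998
  (v18,v23,v21) [+-+] → (0.646495, -2.06669, -0.1995)–(1.6507, -1.6507, -0.1995)  len=1.0870
  (v22,v1,v23) [++-] → (1.52625, -1.0109, -0.1995)–(1.3753, -1.3753, -0.1995)  len=0.3944
  (v23,v1,v2) [-+-] → (1.52625, -1.0109, -0.1995)–(1.945, 0, -0.1995)  len=1.0942
  (v23,v2,v21) [--+] → (1.9185, -1.00421, -0.1995)–(1.6507, -1.6507, -0.1995)  len=0.6998
  (v21,v2,v0) [+-+] → (1.9185, -1.00421, -0.1995)–(2.33449, 0, -0.1995)  len=1.0870

Chained into 2 loop(s):
  loop 1: 16 segments, perimeter = 11.9090
  loop 2: 16 segments, perimeter = 14.2938
Total perimeter = 26.203


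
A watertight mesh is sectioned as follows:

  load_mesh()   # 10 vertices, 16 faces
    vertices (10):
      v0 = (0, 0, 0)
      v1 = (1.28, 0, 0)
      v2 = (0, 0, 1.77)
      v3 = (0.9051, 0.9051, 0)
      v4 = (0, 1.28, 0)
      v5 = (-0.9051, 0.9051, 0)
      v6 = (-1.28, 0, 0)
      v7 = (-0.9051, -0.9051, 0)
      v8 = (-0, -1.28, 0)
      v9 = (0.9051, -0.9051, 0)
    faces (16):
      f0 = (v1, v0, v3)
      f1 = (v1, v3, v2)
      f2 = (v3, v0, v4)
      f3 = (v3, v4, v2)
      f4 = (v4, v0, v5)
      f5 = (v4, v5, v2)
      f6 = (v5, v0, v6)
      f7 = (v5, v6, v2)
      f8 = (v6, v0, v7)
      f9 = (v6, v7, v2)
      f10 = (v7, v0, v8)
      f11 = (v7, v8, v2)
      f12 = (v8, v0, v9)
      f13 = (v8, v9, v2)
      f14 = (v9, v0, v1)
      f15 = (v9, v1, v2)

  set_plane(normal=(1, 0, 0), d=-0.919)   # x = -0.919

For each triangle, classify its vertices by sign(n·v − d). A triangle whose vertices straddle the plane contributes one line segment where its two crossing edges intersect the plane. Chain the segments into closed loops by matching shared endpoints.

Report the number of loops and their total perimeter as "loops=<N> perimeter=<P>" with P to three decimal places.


Straddling triangles (4 of 16):
  (v5,v0,v6) [++-] → (-0.919, 0, 0)–(-0.919, 0.871542, 0)  len=0.8715
  (v5,v6,v2) [+-+] → (-0.919, 0.871542, 0)–(-0.919, 0, 0.499195)  len=1.0044
  (v6,v0,v7) [-++] → (-0.919, 0, 0)–(-0.919, -0.871542, 0)  len=0.8715
  (v6,v7,v2) [-++] → (-0.919, -0.871542, 0)–(-0.919, 0, 0.499195)  len=1.0044

Chained into 1 loop(s):
  loop 1: 4 segments, perimeter = 3.7518
Total perimeter = 3.752

loops=1 perimeter=3.752


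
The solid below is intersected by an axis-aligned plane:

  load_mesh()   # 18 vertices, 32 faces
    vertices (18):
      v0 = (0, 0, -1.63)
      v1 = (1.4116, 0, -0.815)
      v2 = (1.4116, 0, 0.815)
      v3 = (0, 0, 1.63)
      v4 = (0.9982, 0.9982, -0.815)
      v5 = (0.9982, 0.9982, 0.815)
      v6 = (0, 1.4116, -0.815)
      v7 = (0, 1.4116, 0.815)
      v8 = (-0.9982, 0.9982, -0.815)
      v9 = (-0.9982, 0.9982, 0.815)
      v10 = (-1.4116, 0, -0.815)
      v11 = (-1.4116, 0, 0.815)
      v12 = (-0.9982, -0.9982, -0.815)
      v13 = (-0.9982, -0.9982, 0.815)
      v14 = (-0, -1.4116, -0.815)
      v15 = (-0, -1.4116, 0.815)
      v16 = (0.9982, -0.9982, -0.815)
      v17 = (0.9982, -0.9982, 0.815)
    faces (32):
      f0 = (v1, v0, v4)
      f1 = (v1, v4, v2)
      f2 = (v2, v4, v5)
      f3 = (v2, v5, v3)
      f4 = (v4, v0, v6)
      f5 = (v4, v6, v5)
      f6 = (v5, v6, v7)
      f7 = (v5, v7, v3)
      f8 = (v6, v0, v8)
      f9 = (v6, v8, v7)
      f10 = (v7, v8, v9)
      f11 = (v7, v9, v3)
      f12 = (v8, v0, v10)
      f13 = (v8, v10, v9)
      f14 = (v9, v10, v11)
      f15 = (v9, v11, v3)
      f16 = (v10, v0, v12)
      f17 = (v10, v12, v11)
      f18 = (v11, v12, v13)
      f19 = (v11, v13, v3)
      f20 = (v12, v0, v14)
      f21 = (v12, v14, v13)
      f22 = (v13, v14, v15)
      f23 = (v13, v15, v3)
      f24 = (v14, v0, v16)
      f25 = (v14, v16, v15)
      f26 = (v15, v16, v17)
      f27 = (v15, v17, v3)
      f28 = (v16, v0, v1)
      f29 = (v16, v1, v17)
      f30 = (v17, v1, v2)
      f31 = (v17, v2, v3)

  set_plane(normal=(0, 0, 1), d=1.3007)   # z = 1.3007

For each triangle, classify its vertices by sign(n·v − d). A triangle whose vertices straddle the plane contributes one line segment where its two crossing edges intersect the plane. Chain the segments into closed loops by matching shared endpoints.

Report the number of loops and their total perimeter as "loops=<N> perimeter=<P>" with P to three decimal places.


loops=1 perimeter=3.492

Straddling triangles (8 of 32):
  (v2,v5,v3) [--+] → (0.403322, 0.403322, 1.3007)–(0.570356, 0, 1.3007)  len=0.4365
  (v5,v7,v3) [--+] → (0, 0.570356, 1.3007)–(0.403322, 0.403322, 1.3007)  len=0.4365
  (v7,v9,v3) [--+] → (-0.403322, 0.403322, 1.3007)–(0, 0.570356, 1.3007)  len=0.4365
  (v9,v11,v3) [--+] → (-0.570356, 0, 1.3007)–(-0.403322, 0.403322, 1.3007)  len=0.4365
  (v11,v13,v3) [--+] → (-0.403322, -0.403322, 1.3007)–(-0.570356, 0, 1.3007)  len=0.4365
  (v13,v15,v3) [--+] → (0, -0.570356, 1.3007)–(-0.403322, -0.403322, 1.3007)  len=0.4365
  (v15,v17,v3) [--+] → (0.403322, -0.403322, 1.3007)–(0, -0.570356, 1.3007)  len=0.4365
  (v17,v2,v3) [--+] → (0.570356, 0, 1.3007)–(0.403322, -0.403322, 1.3007)  len=0.4365

Chained into 1 loop(s):
  loop 1: 8 segments, perimeter = 3.4923
Total perimeter = 3.492


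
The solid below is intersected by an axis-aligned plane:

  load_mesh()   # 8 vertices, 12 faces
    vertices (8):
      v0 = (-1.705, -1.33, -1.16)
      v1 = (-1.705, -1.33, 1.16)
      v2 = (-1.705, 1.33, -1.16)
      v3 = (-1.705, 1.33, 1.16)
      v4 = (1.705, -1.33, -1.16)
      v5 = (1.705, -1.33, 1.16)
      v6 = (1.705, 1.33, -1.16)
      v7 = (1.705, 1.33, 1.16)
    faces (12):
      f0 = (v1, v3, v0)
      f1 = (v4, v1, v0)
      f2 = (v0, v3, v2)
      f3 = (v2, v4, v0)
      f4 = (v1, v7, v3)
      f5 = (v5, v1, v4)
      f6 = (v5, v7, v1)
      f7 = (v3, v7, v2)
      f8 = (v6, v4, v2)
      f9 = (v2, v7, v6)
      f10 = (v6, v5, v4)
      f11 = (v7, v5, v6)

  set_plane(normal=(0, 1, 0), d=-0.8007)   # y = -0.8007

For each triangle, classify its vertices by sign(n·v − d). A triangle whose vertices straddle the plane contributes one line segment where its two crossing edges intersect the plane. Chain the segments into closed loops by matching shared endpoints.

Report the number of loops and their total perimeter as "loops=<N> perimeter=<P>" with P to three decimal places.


Straddling triangles (8 of 12):
  (v1,v3,v0) [-+-] → (-1.705, -0.8007, 1.16)–(-1.705, -0.8007, -0.698355)  len=1.8584
  (v0,v3,v2) [-++] → (-1.705, -0.8007, -0.698355)–(-1.705, -0.8007, -1.16)  len=0.4616
  (v2,v4,v0) [+--] → (1.02646, -0.8007, -1.16)–(-1.705, -0.8007, -1.16)  len=2.7315
  (v1,v7,v3) [-++] → (-1.02646, -0.8007, 1.16)–(-1.705, -0.8007, 1.16)  len=0.6785
  (v5,v7,v1) [-+-] → (1.705, -0.8007, 1.16)–(-1.02646, -0.8007, 1.16)  len=2.7315
  (v6,v4,v2) [+-+] → (1.705, -0.8007, -1.16)–(1.02646, -0.8007, -1.16)  len=0.6785
  (v6,v5,v4) [+--] → (1.705, -0.8007, 0.698355)–(1.705, -0.8007, -1.16)  len=1.8584
  (v7,v5,v6) [+-+] → (1.705, -0.8007, 1.16)–(1.705, -0.8007, 0.698355)  len=0.4616

Chained into 1 loop(s):
  loop 1: 8 segments, perimeter = 11.4600
Total perimeter = 11.460

loops=1 perimeter=11.460


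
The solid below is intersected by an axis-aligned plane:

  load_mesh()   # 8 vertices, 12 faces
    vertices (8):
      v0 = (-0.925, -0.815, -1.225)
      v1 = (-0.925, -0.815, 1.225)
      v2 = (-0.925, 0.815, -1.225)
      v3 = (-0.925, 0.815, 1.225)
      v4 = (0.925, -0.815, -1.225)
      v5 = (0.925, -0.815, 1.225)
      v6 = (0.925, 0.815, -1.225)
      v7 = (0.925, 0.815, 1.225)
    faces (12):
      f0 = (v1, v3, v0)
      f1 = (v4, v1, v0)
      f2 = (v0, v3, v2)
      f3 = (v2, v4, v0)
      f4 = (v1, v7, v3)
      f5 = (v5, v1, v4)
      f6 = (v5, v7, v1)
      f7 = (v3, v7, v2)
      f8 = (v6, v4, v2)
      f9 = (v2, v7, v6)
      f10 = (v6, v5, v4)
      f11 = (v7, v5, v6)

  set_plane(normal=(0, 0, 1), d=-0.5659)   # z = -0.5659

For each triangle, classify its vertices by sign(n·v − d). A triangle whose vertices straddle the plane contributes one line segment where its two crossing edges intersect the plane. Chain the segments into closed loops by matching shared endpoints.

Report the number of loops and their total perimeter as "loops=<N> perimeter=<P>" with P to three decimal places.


Straddling triangles (8 of 12):
  (v1,v3,v0) [++-] → (-0.925, -0.376497, -0.5659)–(-0.925, -0.815, -0.5659)  len=0.4385
  (v4,v1,v0) [-+-] → (0.427312, -0.815, -0.5659)–(-0.925, -0.815, -0.5659)  len=1.3523
  (v0,v3,v2) [-+-] → (-0.925, -0.376497, -0.5659)–(-0.925, 0.815, -0.5659)  len=1.1915
  (v5,v1,v4) [++-] → (0.427312, -0.815, -0.5659)–(0.925, -0.815, -0.5659)  len=0.4977
  (v3,v7,v2) [++-] → (-0.427312, 0.815, -0.5659)–(-0.925, 0.815, -0.5659)  len=0.4977
  (v2,v7,v6) [-+-] → (-0.427312, 0.815, -0.5659)–(0.925, 0.815, -0.5659)  len=1.3523
  (v6,v5,v4) [-+-] → (0.925, 0.376497, -0.5659)–(0.925, -0.815, -0.5659)  len=1.1915
  (v7,v5,v6) [++-] → (0.925, 0.376497, -0.5659)–(0.925, 0.815, -0.5659)  len=0.4385

Chained into 1 loop(s):
  loop 1: 8 segments, perimeter = 6.9600
Total perimeter = 6.960

loops=1 perimeter=6.960


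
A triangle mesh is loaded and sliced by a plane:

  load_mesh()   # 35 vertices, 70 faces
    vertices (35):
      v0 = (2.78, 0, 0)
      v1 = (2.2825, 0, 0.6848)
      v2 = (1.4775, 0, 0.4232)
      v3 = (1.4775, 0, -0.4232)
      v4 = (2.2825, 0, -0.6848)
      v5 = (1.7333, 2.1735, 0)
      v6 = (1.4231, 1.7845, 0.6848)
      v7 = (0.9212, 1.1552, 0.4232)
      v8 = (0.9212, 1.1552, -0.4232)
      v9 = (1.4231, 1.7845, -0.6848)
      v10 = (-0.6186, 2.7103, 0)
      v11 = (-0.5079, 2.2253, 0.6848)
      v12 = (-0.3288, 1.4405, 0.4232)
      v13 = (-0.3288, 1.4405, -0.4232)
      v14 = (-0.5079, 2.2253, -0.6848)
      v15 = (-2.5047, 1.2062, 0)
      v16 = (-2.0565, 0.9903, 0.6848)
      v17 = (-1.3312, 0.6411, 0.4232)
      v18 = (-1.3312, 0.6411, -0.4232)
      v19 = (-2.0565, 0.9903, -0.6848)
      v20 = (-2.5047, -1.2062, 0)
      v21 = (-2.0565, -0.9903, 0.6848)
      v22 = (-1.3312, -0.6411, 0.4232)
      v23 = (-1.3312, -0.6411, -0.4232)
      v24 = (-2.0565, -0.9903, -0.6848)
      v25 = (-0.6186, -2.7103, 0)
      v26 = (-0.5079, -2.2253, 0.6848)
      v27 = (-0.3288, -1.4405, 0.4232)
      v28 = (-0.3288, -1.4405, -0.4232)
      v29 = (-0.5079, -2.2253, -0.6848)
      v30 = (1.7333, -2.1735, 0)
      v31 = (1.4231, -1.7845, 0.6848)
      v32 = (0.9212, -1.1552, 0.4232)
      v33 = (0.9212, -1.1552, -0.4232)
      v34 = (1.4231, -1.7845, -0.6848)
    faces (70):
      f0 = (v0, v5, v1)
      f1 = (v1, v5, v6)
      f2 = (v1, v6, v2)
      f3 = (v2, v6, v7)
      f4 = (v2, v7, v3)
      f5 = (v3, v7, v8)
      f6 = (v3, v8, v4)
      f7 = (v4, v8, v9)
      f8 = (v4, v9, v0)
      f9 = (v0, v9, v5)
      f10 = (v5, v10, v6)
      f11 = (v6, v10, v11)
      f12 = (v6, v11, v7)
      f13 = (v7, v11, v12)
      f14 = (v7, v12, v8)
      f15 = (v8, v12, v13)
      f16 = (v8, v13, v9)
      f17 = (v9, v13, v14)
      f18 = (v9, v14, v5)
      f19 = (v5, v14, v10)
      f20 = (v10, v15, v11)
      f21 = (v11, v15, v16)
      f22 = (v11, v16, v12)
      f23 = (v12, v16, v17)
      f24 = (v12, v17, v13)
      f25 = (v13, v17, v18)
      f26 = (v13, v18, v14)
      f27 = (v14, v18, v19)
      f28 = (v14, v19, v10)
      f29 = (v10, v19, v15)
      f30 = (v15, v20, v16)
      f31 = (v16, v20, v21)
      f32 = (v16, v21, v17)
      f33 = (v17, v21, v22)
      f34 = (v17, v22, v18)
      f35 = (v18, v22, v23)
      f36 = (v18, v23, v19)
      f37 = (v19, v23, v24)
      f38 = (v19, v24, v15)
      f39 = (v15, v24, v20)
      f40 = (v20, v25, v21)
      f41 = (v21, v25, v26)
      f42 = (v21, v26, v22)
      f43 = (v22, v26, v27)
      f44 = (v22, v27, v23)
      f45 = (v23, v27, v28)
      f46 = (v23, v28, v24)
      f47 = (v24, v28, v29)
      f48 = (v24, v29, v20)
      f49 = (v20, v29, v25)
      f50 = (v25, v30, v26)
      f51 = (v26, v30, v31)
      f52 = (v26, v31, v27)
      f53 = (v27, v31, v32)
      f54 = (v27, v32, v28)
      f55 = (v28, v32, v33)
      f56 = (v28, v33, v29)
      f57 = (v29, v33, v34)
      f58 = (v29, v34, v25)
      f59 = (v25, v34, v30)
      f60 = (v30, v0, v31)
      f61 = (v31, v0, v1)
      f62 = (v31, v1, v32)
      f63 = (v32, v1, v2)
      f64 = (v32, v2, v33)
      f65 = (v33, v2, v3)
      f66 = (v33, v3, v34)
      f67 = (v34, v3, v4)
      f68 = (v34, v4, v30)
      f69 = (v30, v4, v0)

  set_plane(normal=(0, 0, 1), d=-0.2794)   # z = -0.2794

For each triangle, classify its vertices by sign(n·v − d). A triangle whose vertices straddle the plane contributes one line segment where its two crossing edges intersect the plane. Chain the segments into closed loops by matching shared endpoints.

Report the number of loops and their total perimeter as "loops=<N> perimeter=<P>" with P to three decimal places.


loops=2 perimeter=24.629

Straddling triangles (28 of 70):
  (v2,v7,v3) [++-] → (1.38299, 0.196264, -0.2794)–(1.4775, 0, -0.2794)  len=0.2178
  (v3,v7,v8) [-+-] → (1.38299, 0.196264, -0.2794)–(0.9212, 1.1552, -0.2794)  len=1.0643
  (v4,v9,v0) [--+] → (2.22638, 0.72808, -0.2794)–(2.57702, 0, -0.2794)  len=0.8081
  (v0,v9,v5) [+-+] → (2.22638, 0.72808, -0.2794)–(1.60674, 2.01479, -0.2794)  len=1.4281
  (v7,v12,v8) [++-] → (0.70883, 1.20367, -0.2794)–(0.9212, 1.1552, -0.2794)  len=0.2178
  (v8,v12,v13) [-+-] → (0.70883, 1.20367, -0.2794)–(-0.3288, 1.4405, -0.2794)  len=1.0643
  (v9,v14,v5) [--+] → (0.818885, 2.19463, -0.2794)–(1.60674, 2.01479, -0.2794)  len=0.8081
  (v5,v14,v10) [+-+] → (0.818885, 2.19463, -0.2794)–(-0.573434, 2.51242, -0.2794)  len=1.4281
  (v12,v17,v13) [++-] → (-0.499104, 1.30469, -0.2794)–(-0.3288, 1.4405, -0.2794)  len=0.2178
  (v13,v17,v18) [-+-] → (-0.499104, 1.30469, -0.2794)–(-1.3312, 0.6411, -0.2794)  len=1.0643
  (v14,v19,v10) [--+] → (-1.20527, 2.00854, -0.2794)–(-0.573434, 2.51242, -0.2794)  len=0.8082
  (v10,v19,v15) [+-+] → (-1.20527, 2.00854, -0.2794)–(-2.32183, 1.11811, -0.2794)  len=1.4281
  (v17,v22,v18) [++-] → (-1.3312, 0.423259, -0.2794)–(-1.3312, 0.6411, -0.2794)  len=0.2178
  (v18,v22,v23) [-+-] → (-1.3312, 0.423259, -0.2794)–(-1.3312, -0.6411, -0.2794)  len=1.0644
  (v19,v24,v15) [--+] → (-2.32183, 0.310023, -0.2794)–(-2.32183, 1.11811, -0.2794)  len=0.8081
  (v15,v24,v20) [+-+] → (-2.32183, 0.310023, -0.2794)–(-2.32183, -1.11811, -0.2794)  len=1.4281
  (v22,v27,v23) [++-] → (-1.1609, -0.776915, -0.2794)–(-1.3312, -0.6411, -0.2794)  len=0.2178
  (v23,v27,v28) [-+-] → (-1.1609, -0.776915, -0.2794)–(-0.3288, -1.4405, -0.2794)  len=1.0643
  (v24,v29,v20) [--+] → (-1.69, -1.622, -0.2794)–(-2.32183, -1.11811, -0.2794)  len=0.8082
  (v20,v29,v25) [+-+] → (-1.69, -1.622, -0.2794)–(-0.573434, -2.51242, -0.2794)  len=1.4281
  (v27,v32,v28) [++-] → (-0.11643, -1.39203, -0.2794)–(-0.3288, -1.4405, -0.2794)  len=0.2178
  (v28,v32,v33) [-+-] → (-0.11643, -1.39203, -0.2794)–(0.9212, -1.1552, -0.2794)  len=1.0643
  (v29,v34,v25) [--+] → (0.214418, -2.33257, -0.2794)–(-0.573434, -2.51242, -0.2794)  len=0.8081
  (v25,v34,v30) [+-+] → (0.214418, -2.33257, -0.2794)–(1.60674, -2.01479, -0.2794)  len=1.4281
  (v32,v2,v33) [++-] → (1.01571, -0.958936, -0.2794)–(0.9212, -1.1552, -0.2794)  len=0.2178
  (v33,v2,v3) [-+-] → (1.01571, -0.958936, -0.2794)–(1.4775, 0, -0.2794)  len=1.0643
  (v34,v4,v30) [--+] → (1.95737, -1.28671, -0.2794)–(1.60674, -2.01479, -0.2794)  len=0.8081
  (v30,v4,v0) [+-+] → (1.95737, -1.28671, -0.2794)–(2.57702, 0, -0.2794)  len=1.4281

Chained into 2 loop(s):
  loop 1: 14 segments, perimeter = 8.9751
  loop 2: 14 segments, perimeter = 15.6538
Total perimeter = 24.629


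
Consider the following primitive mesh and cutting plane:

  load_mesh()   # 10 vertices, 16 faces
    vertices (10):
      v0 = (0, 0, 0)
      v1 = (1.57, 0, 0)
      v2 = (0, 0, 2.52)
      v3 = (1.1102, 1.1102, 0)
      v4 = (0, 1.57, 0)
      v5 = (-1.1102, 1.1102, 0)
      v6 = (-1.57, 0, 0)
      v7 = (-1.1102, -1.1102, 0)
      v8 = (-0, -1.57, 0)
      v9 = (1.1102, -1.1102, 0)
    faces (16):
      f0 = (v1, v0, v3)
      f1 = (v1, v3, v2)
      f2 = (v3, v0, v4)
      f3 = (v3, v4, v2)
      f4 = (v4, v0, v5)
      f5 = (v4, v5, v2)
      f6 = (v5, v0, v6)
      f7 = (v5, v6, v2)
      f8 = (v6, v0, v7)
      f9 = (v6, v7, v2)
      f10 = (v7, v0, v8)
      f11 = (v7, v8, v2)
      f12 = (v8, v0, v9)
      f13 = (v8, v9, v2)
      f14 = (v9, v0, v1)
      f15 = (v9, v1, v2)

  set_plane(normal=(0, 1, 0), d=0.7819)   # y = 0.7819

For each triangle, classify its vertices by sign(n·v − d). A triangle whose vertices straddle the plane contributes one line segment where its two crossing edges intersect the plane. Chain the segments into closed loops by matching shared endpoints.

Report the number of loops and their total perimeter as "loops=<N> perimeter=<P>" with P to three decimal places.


Straddling triangles (8 of 16):
  (v1,v0,v3) [--+] → (0.7819, 0.7819, 0)–(1.24617, 0.7819, 0)  len=0.4643
  (v1,v3,v2) [-+-] → (1.24617, 0.7819, 0)–(0.7819, 0.7819, 0.745195)  len=0.8780
  (v3,v0,v4) [+-+] → (0.7819, 0.7819, 0)–(0, 0.7819, 0)  len=0.7819
  (v3,v4,v2) [++-] → (0, 0.7819, 1.26498)–(0.7819, 0.7819, 0.745195)  len=0.9389
  (v4,v0,v5) [+-+] → (0, 0.7819, 0)–(-0.7819, 0.7819, 0)  len=0.7819
  (v4,v5,v2) [++-] → (-0.7819, 0.7819, 0.745195)–(0, 0.7819, 1.26498)  len=0.9389
  (v5,v0,v6) [+--] → (-0.7819, 0.7819, 0)–(-1.24617, 0.7819, 0)  len=0.4643
  (v5,v6,v2) [+--] → (-1.24617, 0.7819, 0)–(-0.7819, 0.7819, 0.745195)  len=0.8780

Chained into 1 loop(s):
  loop 1: 8 segments, perimeter = 6.1261
Total perimeter = 6.126

loops=1 perimeter=6.126


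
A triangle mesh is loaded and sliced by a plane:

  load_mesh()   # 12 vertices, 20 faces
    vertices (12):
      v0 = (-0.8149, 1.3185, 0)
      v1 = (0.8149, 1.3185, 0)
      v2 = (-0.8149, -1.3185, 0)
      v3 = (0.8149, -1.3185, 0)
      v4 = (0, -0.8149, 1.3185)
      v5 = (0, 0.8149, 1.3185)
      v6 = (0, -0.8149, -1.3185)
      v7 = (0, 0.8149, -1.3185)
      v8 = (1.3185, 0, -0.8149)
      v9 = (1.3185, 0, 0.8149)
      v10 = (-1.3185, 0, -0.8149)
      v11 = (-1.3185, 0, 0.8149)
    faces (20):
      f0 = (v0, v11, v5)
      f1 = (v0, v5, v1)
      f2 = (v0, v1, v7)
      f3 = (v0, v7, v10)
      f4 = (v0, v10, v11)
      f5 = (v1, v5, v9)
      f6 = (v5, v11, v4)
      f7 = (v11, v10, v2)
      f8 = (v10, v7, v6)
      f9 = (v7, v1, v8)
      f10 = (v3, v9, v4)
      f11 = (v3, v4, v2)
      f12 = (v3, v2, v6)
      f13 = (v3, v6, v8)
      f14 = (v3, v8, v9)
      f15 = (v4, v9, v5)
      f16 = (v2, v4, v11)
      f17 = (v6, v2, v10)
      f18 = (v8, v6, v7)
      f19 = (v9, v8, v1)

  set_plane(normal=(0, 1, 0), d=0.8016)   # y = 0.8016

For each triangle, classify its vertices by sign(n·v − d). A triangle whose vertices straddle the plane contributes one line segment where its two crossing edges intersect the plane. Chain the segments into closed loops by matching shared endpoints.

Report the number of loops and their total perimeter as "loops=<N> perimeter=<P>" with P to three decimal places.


Straddling triangles (10 of 20):
  (v0,v11,v5) [+-+] → (-1.01233, 0.8016, 0.31947)–(-0.0215193, 0.8016, 1.31028)  len=1.4012
  (v0,v7,v10) [++-] → (-0.0215193, 0.8016, -1.31028)–(-1.01233, 0.8016, -0.31947)  len=1.4012
  (v0,v10,v11) [+--] → (-1.01233, 0.8016, -0.31947)–(-1.01233, 0.8016, 0.31947)  len=0.6389
  (v1,v5,v9) [++-] → (0.0215193, 0.8016, 1.31028)–(1.01233, 0.8016, 0.31947)  len=1.4012
  (v5,v11,v4) [+--] → (-0.0215193, 0.8016, 1.31028)–(0, 0.8016, 1.3185)  len=0.0230
  (v10,v7,v6) [-+-] → (-0.0215193, 0.8016, -1.31028)–(0, 0.8016, -1.3185)  len=0.0230
  (v7,v1,v8) [++-] → (1.01233, 0.8016, -0.31947)–(0.0215193, 0.8016, -1.31028)  len=1.4012
  (v4,v9,v5) [--+] → (0.0215193, 0.8016, 1.31028)–(0, 0.8016, 1.3185)  len=0.0230
  (v8,v6,v7) [--+] → (0, 0.8016, -1.3185)–(0.0215193, 0.8016, -1.31028)  len=0.0230
  (v9,v8,v1) [--+] → (1.01233, 0.8016, -0.31947)–(1.01233, 0.8016, 0.31947)  len=0.6389

Chained into 1 loop(s):
  loop 1: 10 segments, perimeter = 6.9749
Total perimeter = 6.975

loops=1 perimeter=6.975


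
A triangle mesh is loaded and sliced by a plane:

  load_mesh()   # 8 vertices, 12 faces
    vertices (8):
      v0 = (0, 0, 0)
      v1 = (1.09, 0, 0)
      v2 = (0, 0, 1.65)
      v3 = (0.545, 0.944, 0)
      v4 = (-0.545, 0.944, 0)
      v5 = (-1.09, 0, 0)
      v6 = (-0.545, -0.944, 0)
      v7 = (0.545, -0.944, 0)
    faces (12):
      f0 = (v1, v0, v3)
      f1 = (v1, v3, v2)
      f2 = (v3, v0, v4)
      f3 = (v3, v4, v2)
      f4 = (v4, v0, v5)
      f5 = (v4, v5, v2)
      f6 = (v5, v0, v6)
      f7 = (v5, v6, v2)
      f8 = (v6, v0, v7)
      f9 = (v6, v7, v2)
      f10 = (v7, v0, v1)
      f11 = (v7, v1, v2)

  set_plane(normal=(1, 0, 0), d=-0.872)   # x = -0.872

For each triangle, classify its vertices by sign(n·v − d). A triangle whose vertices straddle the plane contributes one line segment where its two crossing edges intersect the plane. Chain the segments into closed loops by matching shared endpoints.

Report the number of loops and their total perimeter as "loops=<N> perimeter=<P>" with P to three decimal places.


Straddling triangles (4 of 12):
  (v4,v0,v5) [++-] → (-0.872, 0, 0)–(-0.872, 0.3776, 0)  len=0.3776
  (v4,v5,v2) [+-+] → (-0.872, 0.3776, 0)–(-0.872, 0, 0.33)  len=0.5015
  (v5,v0,v6) [-++] → (-0.872, 0, 0)–(-0.872, -0.3776, 0)  len=0.3776
  (v5,v6,v2) [-++] → (-0.872, -0.3776, 0)–(-0.872, 0, 0.33)  len=0.5015

Chained into 1 loop(s):
  loop 1: 4 segments, perimeter = 1.7582
Total perimeter = 1.758

loops=1 perimeter=1.758


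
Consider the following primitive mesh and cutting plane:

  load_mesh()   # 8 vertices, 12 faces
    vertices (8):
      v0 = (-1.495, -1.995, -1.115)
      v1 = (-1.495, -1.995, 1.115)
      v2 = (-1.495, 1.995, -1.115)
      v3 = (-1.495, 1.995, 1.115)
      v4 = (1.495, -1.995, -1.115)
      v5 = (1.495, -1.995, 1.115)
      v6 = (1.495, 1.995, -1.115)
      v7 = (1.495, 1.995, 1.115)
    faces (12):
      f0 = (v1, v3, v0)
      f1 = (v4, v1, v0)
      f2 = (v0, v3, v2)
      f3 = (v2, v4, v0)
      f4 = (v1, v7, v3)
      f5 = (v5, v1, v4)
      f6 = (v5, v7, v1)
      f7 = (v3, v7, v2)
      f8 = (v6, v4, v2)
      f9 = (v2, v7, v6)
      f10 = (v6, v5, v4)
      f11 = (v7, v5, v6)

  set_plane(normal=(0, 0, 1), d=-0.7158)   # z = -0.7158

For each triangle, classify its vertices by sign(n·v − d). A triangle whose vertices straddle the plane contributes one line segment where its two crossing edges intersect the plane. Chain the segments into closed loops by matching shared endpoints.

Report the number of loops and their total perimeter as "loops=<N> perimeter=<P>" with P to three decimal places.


loops=1 perimeter=13.960

Straddling triangles (8 of 12):
  (v1,v3,v0) [++-] → (-1.495, -1.28074, -0.7158)–(-1.495, -1.995, -0.7158)  len=0.7143
  (v4,v1,v0) [-+-] → (0.95975, -1.995, -0.7158)–(-1.495, -1.995, -0.7158)  len=2.4547
  (v0,v3,v2) [-+-] → (-1.495, -1.28074, -0.7158)–(-1.495, 1.995, -0.7158)  len=3.2757
  (v5,v1,v4) [++-] → (0.95975, -1.995, -0.7158)–(1.495, -1.995, -0.7158)  len=0.5353
  (v3,v7,v2) [++-] → (-0.95975, 1.995, -0.7158)–(-1.495, 1.995, -0.7158)  len=0.5353
  (v2,v7,v6) [-+-] → (-0.95975, 1.995, -0.7158)–(1.495, 1.995, -0.7158)  len=2.4547
  (v6,v5,v4) [-+-] → (1.495, 1.28074, -0.7158)–(1.495, -1.995, -0.7158)  len=3.2757
  (v7,v5,v6) [++-] → (1.495, 1.28074, -0.7158)–(1.495, 1.995, -0.7158)  len=0.7143

Chained into 1 loop(s):
  loop 1: 8 segments, perimeter = 13.9600
Total perimeter = 13.960
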